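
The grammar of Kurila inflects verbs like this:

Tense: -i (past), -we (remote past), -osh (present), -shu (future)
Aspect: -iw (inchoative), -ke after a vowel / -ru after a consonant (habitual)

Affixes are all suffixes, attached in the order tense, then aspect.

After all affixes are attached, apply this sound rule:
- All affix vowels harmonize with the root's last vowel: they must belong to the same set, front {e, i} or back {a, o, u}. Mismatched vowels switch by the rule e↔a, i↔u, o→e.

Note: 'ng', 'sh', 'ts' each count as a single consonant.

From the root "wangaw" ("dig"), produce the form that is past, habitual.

Attach tense past -i → wangawi.
Attach aspect habitual -ke (after vowel 'i') → wangawike.
Apply vowel harmony: wangawike → wangawuka.

wangawuka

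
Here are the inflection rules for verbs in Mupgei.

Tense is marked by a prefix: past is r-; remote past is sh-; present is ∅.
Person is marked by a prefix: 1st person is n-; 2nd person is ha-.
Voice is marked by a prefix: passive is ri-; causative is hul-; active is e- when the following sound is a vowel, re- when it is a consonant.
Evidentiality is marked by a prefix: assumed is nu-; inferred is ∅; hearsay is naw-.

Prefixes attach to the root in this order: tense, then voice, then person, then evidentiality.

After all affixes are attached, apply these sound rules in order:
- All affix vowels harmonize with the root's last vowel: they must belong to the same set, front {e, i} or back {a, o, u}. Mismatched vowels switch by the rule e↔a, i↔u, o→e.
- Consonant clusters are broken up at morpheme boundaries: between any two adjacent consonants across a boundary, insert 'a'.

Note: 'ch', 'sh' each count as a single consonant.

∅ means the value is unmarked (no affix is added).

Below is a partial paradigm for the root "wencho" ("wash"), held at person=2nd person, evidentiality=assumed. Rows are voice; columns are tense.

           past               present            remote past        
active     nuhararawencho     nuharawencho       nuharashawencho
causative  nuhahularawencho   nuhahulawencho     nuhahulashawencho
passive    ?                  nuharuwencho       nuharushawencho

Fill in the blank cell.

nuharurawencho

Attach tense past r- → rwencho.
Attach voice passive ri- → rirwencho.
Attach person 2nd person ha- → harirwencho.
Attach evidentiality assumed nu- → nuharirwencho.
Apply vowel harmony: nuharirwencho → nuharurwencho.
Apply epenthesis: nuharurwencho → nuharurawencho.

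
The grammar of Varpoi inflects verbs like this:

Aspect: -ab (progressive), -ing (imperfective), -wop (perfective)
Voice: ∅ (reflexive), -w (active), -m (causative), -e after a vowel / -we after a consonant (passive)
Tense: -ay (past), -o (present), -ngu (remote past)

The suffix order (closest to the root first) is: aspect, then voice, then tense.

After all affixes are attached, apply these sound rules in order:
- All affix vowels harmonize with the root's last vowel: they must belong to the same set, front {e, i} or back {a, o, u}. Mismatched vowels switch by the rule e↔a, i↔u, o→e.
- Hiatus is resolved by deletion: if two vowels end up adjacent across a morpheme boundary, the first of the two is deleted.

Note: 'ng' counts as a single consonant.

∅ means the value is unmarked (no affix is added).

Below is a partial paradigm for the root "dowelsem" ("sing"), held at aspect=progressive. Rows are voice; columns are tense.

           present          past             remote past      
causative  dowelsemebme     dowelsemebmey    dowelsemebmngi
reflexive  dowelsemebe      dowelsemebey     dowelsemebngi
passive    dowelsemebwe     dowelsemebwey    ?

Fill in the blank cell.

Attach aspect progressive -ab → dowelsemab.
Attach voice passive -we (after consonant 'b') → dowelsemabwe.
Attach tense remote past -ngu → dowelsemabwengu.
Apply vowel harmony: dowelsemabwengu → dowelsemebwengi.
Vowel deletion: no change.

dowelsemebwengi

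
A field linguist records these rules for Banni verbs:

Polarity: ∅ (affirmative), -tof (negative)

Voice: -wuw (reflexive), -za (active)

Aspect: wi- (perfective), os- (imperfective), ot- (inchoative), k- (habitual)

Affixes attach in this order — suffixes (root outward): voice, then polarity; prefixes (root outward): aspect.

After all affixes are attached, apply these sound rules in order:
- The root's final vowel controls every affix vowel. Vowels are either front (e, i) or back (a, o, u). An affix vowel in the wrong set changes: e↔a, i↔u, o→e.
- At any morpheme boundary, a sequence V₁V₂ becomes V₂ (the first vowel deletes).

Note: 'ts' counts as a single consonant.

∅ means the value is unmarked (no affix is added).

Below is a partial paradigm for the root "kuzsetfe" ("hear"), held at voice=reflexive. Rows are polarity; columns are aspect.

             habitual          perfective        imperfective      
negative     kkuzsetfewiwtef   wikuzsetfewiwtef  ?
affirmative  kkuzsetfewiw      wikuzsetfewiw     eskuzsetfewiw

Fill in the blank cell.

Attach aspect imperfective os- → oskuzsetfe.
Attach voice reflexive -wuw → oskuzsetfewuw.
Attach polarity negative -tof → oskuzsetfewuwtof.
Apply vowel harmony: oskuzsetfewuwtof → eskuzsetfewiwtef.
Vowel deletion: no change.

eskuzsetfewiwtef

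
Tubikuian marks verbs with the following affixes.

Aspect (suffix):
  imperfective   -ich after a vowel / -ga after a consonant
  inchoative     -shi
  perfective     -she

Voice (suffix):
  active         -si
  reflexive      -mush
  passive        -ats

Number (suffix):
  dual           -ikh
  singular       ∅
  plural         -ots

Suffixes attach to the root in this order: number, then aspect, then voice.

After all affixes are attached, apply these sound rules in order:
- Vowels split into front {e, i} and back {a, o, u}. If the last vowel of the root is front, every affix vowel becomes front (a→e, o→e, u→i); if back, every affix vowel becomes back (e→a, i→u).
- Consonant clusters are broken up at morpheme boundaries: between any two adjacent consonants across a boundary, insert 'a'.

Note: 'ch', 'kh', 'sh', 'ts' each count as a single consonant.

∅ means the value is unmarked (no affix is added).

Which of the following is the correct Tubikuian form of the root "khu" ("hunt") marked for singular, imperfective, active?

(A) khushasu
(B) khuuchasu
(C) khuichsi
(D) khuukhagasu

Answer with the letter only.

B

number = singular: zero marking, form stays khu.
Attach aspect imperfective -ich (after vowel 'u') → khuich.
Attach voice active -si → khuichsi.
Apply vowel harmony: khuichsi → khuuchsu.
Apply epenthesis: khuuchsu → khuuchasu.
So the correct form is khuuchasu, option (B).
(A) khushasu is wrong: it uses perfective instead of imperfective for aspect.
(C) khuichsi is wrong: it fails to apply the sound rule(s).
(D) khuukhagasu is wrong: it uses dual instead of singular for number.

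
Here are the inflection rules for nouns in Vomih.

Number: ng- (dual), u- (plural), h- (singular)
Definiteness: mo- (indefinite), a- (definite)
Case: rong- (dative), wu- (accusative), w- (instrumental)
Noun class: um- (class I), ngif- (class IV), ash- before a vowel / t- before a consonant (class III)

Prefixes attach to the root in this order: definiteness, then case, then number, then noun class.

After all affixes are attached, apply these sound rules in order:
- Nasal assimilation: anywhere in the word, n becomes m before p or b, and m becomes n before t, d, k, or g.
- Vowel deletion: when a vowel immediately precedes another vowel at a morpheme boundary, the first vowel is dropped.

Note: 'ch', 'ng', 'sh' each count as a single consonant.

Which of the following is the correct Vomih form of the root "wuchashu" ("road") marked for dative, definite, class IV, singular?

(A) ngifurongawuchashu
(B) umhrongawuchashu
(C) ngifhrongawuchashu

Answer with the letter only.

C

Attach definiteness definite a- → awuchashu.
Attach case dative rong- → rongawuchashu.
Attach number singular h- → hrongawuchashu.
Attach noun class class IV ngif- → ngifhrongawuchashu.
Nasal assimilation: no change.
Vowel deletion: no change.
So the correct form is ngifhrongawuchashu, option (C).
(A) ngifurongawuchashu is wrong: it uses plural instead of singular for number.
(B) umhrongawuchashu is wrong: it uses class I instead of class IV for noun class.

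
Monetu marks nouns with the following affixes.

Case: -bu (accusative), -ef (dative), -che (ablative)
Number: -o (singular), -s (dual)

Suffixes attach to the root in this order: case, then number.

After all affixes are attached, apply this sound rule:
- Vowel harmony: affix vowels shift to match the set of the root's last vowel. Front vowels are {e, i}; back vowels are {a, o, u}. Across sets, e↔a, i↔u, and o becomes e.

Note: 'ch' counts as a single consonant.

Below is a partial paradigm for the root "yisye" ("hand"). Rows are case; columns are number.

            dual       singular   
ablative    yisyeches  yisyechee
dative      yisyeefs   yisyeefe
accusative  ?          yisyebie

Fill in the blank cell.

Attach case accusative -bu → yisyebu.
Attach number dual -s → yisyebus.
Apply vowel harmony: yisyebus → yisyebis.

yisyebis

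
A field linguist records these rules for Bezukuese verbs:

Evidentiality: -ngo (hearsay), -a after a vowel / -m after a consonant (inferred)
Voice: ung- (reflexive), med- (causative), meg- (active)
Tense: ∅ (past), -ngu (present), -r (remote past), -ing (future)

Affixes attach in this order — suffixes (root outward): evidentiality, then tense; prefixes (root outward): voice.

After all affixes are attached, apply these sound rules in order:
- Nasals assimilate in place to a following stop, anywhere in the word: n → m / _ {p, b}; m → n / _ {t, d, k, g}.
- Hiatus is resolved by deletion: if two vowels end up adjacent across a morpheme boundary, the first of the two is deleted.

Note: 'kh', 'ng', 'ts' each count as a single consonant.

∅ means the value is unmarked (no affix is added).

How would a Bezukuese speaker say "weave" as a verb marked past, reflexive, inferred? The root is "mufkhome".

Attach evidentiality inferred -a (after vowel 'e') → mufkhomea.
tense = past: zero marking, form stays mufkhomea.
Attach voice reflexive ung- → ungmufkhomea.
Nasal assimilation: no change.
Apply vowel deletion: ungmufkhomea → ungmufkhoma.

ungmufkhoma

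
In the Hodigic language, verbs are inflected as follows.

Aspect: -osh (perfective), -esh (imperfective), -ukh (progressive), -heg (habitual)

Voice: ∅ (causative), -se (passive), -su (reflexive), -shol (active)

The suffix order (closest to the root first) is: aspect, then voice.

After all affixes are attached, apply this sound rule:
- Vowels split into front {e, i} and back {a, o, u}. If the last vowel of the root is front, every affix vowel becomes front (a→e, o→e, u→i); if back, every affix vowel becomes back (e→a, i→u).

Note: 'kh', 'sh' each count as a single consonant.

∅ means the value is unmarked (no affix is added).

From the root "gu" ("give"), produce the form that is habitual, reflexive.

guhagsu

Attach aspect habitual -heg → guheg.
Attach voice reflexive -su → guhegsu.
Apply vowel harmony: guhegsu → guhagsu.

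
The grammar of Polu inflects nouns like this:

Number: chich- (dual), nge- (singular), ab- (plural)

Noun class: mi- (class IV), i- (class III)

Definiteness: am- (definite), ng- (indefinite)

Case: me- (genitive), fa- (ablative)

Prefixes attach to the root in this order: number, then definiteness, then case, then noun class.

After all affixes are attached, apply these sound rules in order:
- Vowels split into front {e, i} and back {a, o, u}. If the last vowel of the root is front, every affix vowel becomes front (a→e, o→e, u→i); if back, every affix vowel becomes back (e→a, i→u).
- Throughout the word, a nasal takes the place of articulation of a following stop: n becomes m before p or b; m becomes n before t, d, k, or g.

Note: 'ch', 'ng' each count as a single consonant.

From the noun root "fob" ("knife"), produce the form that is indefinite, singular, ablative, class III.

Attach number singular nge- → ngefob.
Attach definiteness indefinite ng- → ngngefob.
Attach case ablative fa- → fangngefob.
Attach noun class class III i- → ifangngefob.
Apply vowel harmony: ifangngefob → ufangngafob.
Nasal assimilation: no change.

ufangngafob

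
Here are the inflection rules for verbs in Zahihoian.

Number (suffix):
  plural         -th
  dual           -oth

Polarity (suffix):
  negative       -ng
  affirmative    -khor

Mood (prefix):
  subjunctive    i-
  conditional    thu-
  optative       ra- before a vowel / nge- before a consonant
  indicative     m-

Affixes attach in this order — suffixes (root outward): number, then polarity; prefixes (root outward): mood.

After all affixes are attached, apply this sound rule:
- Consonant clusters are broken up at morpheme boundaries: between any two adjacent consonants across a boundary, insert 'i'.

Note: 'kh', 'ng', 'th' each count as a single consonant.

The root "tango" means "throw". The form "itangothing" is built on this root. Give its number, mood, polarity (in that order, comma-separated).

Segment: i-tango-th-ng.
number: -th → plural.
mood: i- → subjunctive.
polarity: -ng → negative.

plural, subjunctive, negative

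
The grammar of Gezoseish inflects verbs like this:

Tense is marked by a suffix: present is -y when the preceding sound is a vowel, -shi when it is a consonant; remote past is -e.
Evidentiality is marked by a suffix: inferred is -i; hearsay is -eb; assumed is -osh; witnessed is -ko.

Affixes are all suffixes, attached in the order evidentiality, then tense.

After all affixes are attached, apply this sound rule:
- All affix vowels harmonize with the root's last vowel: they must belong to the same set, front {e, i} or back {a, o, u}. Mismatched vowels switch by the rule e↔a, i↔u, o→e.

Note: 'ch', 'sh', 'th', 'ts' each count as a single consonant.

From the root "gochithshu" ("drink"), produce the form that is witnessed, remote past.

gochithshukoa

Attach evidentiality witnessed -ko → gochithshuko.
Attach tense remote past -e → gochithshukoe.
Apply vowel harmony: gochithshukoe → gochithshukoa.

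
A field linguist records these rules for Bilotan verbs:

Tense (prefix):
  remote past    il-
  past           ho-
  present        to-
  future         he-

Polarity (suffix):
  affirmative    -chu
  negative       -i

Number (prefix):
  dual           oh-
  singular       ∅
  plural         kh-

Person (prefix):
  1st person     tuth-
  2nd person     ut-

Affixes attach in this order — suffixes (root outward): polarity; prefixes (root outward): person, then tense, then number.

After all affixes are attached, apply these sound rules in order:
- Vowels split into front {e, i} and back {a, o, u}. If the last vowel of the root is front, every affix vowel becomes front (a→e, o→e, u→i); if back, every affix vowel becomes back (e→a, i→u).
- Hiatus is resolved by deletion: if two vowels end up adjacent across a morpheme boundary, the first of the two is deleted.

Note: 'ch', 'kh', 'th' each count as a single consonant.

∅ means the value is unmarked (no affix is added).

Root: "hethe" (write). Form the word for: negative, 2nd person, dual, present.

ehtithethi

Attach person 2nd person ut- → uthethe.
Attach tense present to- → touthethe.
Attach number dual oh- → ohtouthethe.
Attach polarity negative -i → ohtouthethei.
Apply vowel harmony: ohtouthethei → ehteithethei.
Apply vowel deletion: ehteithethei → ehtithethi.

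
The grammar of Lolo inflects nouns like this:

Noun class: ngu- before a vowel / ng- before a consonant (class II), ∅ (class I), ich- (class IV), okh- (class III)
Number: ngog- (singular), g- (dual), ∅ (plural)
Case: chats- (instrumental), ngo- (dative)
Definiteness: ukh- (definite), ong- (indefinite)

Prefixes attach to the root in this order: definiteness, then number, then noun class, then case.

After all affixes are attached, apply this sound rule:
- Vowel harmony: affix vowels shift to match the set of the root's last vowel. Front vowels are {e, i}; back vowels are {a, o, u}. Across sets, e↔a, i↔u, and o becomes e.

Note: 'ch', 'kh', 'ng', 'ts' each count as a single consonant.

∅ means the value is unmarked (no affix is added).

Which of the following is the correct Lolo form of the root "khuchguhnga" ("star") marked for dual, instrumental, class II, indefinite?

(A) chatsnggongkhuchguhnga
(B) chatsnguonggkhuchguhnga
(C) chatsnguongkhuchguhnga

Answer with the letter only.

Attach definiteness indefinite ong- → ongkhuchguhnga.
Attach number dual g- → gongkhuchguhnga.
Attach noun class class II ng- (before consonant 'g') → nggongkhuchguhnga.
Attach case instrumental chats- → chatsnggongkhuchguhnga.
Vowel harmony: no change.
So the correct form is chatsnggongkhuchguhnga, option (A).
(C) chatsnguongkhuchguhnga is wrong: it uses plural instead of dual for number.
(B) chatsnguonggkhuchguhnga is wrong: it has the affixes in the wrong order.

A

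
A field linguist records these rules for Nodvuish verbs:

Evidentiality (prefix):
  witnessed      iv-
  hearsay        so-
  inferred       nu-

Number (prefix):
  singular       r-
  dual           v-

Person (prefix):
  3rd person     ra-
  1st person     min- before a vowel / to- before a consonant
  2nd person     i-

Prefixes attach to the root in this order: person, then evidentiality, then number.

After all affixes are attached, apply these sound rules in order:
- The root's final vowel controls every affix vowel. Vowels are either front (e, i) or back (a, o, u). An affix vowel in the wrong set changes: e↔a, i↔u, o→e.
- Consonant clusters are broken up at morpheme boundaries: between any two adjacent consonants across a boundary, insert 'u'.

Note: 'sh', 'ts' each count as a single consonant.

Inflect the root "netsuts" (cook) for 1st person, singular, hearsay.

Attach person 1st person to- (before consonant 'n') → tonetsuts.
Attach evidentiality hearsay so- → sotonetsuts.
Attach number singular r- → rsotonetsuts.
Vowel harmony: no change.
Apply epenthesis: rsotonetsuts → rusotonetsuts.

rusotonetsuts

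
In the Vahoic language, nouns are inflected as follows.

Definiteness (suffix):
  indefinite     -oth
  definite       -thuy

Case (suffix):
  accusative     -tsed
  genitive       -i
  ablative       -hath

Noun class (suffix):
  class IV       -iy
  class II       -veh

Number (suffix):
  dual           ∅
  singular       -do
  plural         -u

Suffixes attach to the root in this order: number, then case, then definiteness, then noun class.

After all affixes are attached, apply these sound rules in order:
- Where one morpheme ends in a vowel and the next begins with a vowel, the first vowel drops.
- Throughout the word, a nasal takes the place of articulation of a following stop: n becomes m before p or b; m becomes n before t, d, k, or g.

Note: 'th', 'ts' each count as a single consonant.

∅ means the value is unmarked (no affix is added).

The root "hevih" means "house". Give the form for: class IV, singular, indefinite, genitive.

hevihdothiy

Attach number singular -do → hevihdo.
Attach case genitive -i → hevihdoi.
Attach definiteness indefinite -oth → hevihdoioth.
Attach noun class class IV -iy → hevihdoiothiy.
Apply vowel deletion: hevihdoiothiy → hevihdothiy.
Nasal assimilation: no change.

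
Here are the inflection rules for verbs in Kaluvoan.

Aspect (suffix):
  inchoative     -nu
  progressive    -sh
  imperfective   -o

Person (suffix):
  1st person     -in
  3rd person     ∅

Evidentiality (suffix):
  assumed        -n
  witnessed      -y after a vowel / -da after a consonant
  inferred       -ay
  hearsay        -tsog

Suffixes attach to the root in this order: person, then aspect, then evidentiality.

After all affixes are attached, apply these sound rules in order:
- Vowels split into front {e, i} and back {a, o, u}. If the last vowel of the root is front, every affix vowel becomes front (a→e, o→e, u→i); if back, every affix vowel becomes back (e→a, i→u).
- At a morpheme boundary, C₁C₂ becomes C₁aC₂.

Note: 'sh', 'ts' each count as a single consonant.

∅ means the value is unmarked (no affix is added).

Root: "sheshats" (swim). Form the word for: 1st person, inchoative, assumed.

sheshatsunanun

Attach person 1st person -in → sheshatsin.
Attach aspect inchoative -nu → sheshatsinnu.
Attach evidentiality assumed -n → sheshatsinnun.
Apply vowel harmony: sheshatsinnun → sheshatsunnun.
Apply epenthesis: sheshatsunnun → sheshatsunanun.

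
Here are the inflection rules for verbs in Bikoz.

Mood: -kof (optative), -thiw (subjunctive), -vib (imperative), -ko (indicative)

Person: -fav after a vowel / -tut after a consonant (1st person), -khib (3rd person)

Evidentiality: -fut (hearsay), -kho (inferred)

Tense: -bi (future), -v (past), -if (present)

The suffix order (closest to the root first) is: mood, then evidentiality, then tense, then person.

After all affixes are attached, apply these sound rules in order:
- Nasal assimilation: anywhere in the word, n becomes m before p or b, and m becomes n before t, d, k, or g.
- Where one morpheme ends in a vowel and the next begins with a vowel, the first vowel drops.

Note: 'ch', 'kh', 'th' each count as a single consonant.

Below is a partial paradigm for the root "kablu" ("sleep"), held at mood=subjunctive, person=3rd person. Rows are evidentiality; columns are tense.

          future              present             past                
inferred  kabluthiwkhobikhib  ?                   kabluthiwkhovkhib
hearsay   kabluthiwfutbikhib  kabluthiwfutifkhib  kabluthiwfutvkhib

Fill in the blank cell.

kabluthiwkhifkhib

Attach mood subjunctive -thiw → kabluthiw.
Attach evidentiality inferred -kho → kabluthiwkho.
Attach tense present -if → kabluthiwkhoif.
Attach person 3rd person -khib → kabluthiwkhoifkhib.
Nasal assimilation: no change.
Apply vowel deletion: kabluthiwkhoifkhib → kabluthiwkhifkhib.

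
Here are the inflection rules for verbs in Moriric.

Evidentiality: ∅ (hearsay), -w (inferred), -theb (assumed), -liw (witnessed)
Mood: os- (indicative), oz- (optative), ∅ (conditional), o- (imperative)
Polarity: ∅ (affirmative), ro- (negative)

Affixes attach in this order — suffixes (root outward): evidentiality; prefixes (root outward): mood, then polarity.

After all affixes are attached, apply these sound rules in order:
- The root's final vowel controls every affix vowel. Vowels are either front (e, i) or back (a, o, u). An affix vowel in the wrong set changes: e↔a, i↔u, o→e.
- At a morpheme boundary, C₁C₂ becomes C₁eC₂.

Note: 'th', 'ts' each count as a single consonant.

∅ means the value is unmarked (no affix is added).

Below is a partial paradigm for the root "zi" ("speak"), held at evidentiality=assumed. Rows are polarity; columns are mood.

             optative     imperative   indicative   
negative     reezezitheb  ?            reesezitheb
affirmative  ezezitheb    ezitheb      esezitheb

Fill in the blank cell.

reezitheb

Attach evidentiality assumed -theb → zitheb.
Attach mood imperative o- → ozitheb.
Attach polarity negative ro- → roozitheb.
Apply vowel harmony: roozitheb → reezitheb.
Epenthesis: no change.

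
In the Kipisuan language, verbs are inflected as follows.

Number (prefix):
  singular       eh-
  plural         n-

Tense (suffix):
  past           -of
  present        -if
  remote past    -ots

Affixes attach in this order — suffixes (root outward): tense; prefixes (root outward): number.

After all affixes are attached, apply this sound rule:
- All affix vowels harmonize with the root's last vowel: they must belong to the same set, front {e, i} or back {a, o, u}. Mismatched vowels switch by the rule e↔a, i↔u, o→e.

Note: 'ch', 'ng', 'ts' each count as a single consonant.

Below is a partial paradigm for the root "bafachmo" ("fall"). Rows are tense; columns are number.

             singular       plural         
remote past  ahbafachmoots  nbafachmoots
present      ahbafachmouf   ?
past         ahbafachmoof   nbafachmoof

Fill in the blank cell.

nbafachmouf

Attach tense present -if → bafachmoif.
Attach number plural n- → nbafachmoif.
Apply vowel harmony: nbafachmoif → nbafachmouf.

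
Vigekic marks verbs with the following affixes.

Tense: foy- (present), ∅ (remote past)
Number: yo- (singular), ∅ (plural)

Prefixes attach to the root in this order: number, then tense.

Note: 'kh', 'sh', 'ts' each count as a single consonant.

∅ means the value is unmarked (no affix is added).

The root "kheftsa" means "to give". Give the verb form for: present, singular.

Attach number singular yo- → yokheftsa.
Attach tense present foy- → foyyokheftsa.

foyyokheftsa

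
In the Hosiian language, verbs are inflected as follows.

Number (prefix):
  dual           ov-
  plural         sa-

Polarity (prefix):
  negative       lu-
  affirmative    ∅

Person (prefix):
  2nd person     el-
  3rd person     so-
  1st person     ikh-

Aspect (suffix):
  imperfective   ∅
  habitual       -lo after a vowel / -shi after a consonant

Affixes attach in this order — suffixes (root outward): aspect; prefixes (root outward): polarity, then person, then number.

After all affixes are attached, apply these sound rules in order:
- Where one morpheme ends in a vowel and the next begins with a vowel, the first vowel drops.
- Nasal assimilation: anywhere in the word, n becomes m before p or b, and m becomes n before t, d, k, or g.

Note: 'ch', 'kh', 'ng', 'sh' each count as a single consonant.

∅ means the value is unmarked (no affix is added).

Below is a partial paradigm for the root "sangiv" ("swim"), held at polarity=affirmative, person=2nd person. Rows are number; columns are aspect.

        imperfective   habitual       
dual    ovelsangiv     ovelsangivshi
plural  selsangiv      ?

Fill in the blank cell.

polarity = affirmative: zero marking, form stays sangiv.
Attach person 2nd person el- → elsangiv.
Attach aspect habitual -shi (after consonant 'v') → elsangivshi.
Attach number plural sa- → saelsangivshi.
Apply vowel deletion: saelsangivshi → selsangivshi.
Nasal assimilation: no change.

selsangivshi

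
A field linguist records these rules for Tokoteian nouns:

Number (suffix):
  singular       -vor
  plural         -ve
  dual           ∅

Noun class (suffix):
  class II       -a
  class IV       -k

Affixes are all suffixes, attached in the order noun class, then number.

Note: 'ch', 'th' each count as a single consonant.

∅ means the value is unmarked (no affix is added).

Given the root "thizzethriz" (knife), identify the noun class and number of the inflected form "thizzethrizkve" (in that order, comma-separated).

class IV, plural

Segment: thizzethriz-k-ve.
noun class: -k → class IV.
number: -ve → plural.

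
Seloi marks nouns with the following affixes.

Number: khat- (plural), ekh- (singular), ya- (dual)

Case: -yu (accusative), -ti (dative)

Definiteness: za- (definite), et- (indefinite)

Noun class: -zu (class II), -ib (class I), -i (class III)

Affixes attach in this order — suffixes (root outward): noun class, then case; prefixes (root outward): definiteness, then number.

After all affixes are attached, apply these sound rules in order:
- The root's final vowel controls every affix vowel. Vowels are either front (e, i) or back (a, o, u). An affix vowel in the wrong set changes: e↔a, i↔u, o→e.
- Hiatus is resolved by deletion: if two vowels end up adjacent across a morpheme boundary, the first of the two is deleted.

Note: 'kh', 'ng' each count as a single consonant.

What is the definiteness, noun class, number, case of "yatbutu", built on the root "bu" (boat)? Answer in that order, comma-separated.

indefinite, class III, dual, dative

Segment: ya-et-bu-i-ti.
definiteness: et- → indefinite.
noun class: -i → class III.
number: ya- → dual.
case: -ti → dative.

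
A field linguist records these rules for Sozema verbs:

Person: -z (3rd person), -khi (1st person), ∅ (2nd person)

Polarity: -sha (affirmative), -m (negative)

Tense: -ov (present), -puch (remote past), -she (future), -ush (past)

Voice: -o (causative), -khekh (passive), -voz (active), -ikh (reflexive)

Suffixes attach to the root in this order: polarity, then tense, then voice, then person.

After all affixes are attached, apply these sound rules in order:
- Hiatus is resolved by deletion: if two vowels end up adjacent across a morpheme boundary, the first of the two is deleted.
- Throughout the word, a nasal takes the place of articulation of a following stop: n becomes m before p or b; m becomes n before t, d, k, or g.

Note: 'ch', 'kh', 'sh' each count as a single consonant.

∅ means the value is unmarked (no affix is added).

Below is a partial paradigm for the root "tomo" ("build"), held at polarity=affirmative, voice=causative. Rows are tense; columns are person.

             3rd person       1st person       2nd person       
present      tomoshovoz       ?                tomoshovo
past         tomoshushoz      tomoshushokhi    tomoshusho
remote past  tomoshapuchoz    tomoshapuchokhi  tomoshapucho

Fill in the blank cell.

Attach polarity affirmative -sha → tomosha.
Attach tense present -ov → tomoshaov.
Attach voice causative -o → tomoshaovo.
Attach person 1st person -khi → tomoshaovokhi.
Apply vowel deletion: tomoshaovokhi → tomoshovokhi.
Nasal assimilation: no change.

tomoshovokhi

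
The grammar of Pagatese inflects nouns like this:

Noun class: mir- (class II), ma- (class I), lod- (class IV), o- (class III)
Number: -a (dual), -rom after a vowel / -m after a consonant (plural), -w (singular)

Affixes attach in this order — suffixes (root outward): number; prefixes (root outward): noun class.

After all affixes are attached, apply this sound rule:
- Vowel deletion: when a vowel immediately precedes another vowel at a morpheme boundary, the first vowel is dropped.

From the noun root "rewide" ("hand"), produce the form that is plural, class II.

mirrewiderom

Attach noun class class II mir- → mirrewide.
Attach number plural -rom (after vowel 'e') → mirrewiderom.
Vowel deletion: no change.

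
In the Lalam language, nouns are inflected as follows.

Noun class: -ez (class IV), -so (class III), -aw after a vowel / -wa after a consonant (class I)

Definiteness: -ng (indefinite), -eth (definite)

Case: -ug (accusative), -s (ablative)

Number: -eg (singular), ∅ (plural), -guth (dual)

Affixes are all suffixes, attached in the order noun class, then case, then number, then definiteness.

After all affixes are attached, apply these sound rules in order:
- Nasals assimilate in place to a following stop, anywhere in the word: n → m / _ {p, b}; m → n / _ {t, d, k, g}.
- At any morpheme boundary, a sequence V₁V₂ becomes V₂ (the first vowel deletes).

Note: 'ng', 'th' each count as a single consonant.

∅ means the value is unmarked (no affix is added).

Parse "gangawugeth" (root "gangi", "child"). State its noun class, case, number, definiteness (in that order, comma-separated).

class I, accusative, plural, definite

Segment: gangi-aw-ug-eth.
noun class: -aw/wa → class I.
case: -ug → accusative.
number: ∅ → plural.
definiteness: -eth → definite.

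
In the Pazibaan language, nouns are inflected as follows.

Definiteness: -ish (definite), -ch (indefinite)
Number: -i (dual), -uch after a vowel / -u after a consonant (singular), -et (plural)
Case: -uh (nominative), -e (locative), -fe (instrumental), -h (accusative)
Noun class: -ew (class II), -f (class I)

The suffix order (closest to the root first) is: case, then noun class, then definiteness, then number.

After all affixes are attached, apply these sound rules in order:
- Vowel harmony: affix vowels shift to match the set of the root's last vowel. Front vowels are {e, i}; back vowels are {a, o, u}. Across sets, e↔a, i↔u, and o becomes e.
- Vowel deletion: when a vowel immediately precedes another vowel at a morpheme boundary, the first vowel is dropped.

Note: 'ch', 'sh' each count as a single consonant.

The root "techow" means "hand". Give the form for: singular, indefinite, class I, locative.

Attach case locative -e → techowe.
Attach noun class class I -f → techowef.
Attach definiteness indefinite -ch → techowefch.
Attach number singular -u (after consonant 'ch') → techowefchu.
Apply vowel harmony: techowefchu → techowafchu.
Vowel deletion: no change.

techowafchu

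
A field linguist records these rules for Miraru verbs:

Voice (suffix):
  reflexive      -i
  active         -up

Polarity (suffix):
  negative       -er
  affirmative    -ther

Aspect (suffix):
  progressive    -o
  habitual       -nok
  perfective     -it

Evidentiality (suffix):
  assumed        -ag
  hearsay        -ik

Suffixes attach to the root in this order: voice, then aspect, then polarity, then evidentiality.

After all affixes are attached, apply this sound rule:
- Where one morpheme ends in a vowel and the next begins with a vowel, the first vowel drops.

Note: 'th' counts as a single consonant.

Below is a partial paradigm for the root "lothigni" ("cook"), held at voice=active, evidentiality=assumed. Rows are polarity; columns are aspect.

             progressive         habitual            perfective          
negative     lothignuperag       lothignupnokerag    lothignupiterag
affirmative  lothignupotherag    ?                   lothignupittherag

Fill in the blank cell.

Attach voice active -up → lothigniup.
Attach aspect habitual -nok → lothigniupnok.
Attach polarity affirmative -ther → lothigniupnokther.
Attach evidentiality assumed -ag → lothigniupnoktherag.
Apply vowel deletion: lothigniupnoktherag → lothignupnoktherag.

lothignupnoktherag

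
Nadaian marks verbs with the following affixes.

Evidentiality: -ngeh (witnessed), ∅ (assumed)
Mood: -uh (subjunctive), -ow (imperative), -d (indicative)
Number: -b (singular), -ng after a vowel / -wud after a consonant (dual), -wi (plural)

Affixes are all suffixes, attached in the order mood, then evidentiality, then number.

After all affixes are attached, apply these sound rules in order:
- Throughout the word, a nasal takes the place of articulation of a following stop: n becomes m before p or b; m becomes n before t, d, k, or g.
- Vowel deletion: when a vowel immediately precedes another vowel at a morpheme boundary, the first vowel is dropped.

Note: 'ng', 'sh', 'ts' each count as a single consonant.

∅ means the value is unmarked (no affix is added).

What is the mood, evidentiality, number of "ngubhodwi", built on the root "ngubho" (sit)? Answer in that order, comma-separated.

indicative, assumed, plural

Segment: ngubho-d-wi.
mood: -d → indicative.
evidentiality: ∅ → assumed.
number: -wi → plural.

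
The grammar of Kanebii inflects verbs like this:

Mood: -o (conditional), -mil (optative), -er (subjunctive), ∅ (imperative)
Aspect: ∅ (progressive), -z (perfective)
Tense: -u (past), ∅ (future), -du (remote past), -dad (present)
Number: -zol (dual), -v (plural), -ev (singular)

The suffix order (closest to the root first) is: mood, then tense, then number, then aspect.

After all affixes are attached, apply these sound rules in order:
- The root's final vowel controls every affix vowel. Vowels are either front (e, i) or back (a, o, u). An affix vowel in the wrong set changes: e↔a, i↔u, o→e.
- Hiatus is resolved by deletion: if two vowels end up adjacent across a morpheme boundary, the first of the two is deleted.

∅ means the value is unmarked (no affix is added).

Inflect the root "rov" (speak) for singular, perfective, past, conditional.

Attach mood conditional -o → rovo.
Attach tense past -u → rovou.
Attach number singular -ev → rovouev.
Attach aspect perfective -z → rovouevz.
Apply vowel harmony: rovouevz → rovouavz.
Apply vowel deletion: rovouavz → rovavz.

rovavz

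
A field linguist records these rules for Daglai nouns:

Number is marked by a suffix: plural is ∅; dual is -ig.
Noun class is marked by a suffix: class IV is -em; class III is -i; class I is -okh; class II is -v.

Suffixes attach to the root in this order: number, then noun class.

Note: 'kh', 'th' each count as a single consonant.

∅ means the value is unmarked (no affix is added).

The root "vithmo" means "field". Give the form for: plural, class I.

vithmookh

number = plural: zero marking, form stays vithmo.
Attach noun class class I -okh → vithmookh.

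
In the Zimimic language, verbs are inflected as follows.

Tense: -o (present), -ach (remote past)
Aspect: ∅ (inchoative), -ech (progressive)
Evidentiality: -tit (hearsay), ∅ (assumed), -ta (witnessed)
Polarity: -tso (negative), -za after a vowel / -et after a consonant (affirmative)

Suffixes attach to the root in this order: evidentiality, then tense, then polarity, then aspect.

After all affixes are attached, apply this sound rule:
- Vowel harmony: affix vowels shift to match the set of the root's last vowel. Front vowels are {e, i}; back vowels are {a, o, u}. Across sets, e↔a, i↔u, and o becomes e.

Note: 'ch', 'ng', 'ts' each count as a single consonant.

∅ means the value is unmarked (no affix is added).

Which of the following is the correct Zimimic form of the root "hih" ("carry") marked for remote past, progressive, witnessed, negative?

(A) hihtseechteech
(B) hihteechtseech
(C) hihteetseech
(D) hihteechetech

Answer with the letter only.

Attach evidentiality witnessed -ta → hihta.
Attach tense remote past -ach → hihtaach.
Attach polarity negative -tso → hihtaachtso.
Attach aspect progressive -ech → hihtaachtsoech.
Apply vowel harmony: hihtaachtsoech → hihteechtseech.
So the correct form is hihteechtseech, option (B).
(C) hihteetseech is wrong: it uses present instead of remote past for tense.
(D) hihteechetech is wrong: it uses affirmative instead of negative for polarity.
(A) hihtseechteech is wrong: it has the affixes in the wrong order.

B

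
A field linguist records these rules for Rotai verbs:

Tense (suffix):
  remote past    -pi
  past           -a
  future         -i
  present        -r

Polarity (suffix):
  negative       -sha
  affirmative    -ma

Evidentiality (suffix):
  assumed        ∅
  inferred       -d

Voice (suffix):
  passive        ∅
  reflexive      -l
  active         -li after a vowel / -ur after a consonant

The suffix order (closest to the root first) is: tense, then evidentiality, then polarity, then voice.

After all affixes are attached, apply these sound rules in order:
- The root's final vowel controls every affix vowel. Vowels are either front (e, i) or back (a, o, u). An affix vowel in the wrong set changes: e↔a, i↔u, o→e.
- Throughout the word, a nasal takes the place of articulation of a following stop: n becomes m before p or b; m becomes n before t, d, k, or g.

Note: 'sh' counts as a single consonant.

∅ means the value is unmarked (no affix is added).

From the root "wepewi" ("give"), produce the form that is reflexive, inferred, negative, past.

wepewiedshel

Attach tense past -a → wepewia.
Attach evidentiality inferred -d → wepewiad.
Attach polarity negative -sha → wepewiadsha.
Attach voice reflexive -l → wepewiadshal.
Apply vowel harmony: wepewiadshal → wepewiedshel.
Nasal assimilation: no change.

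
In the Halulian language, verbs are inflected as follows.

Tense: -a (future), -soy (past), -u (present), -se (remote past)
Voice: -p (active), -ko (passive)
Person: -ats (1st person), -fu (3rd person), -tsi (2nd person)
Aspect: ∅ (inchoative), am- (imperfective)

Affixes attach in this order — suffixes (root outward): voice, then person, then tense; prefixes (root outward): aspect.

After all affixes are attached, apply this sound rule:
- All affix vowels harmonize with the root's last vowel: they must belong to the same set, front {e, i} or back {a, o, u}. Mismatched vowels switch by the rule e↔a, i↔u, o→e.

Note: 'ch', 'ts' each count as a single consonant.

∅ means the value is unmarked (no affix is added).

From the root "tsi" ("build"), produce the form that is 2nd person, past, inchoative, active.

tsiptsisey

Attach voice active -p → tsip.
Attach person 2nd person -tsi → tsiptsi.
aspect = inchoative: zero marking, form stays tsiptsi.
Attach tense past -soy → tsiptsisoy.
Apply vowel harmony: tsiptsisoy → tsiptsisey.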